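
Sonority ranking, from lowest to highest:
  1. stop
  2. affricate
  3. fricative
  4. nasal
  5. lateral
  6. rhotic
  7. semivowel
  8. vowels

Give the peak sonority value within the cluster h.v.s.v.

/h/ is a fricative (sonority 3).
/v/ is a fricative (sonority 3).
/s/ is a fricative (sonority 3).
/v/ is a fricative (sonority 3).
The maximum is 3.

3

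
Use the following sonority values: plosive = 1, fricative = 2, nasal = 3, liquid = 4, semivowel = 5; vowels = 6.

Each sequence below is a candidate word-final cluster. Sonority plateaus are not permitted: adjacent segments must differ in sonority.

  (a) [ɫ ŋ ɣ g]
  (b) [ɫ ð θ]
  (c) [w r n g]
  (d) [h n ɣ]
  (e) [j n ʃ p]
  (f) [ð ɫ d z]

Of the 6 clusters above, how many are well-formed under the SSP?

3

(a) sonority 4-3-2-1: well-formed.
(b) sonority 4-2-2: ill-formed.
(c) sonority 5-4-3-1: well-formed.
(d) sonority 2-3-2: ill-formed.
(e) sonority 5-3-2-1: well-formed.
(f) sonority 2-4-1-2: ill-formed.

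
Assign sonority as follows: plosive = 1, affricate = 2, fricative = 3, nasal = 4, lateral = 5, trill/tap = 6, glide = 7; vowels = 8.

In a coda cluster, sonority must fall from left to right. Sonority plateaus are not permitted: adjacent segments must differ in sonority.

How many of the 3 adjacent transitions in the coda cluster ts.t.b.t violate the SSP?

/ts/: affricate = 2.
/t/: plosive = 1.
/b/: plosive = 1.
/t/: plosive = 1.
/ts/→/t/: 2→1 (falls) — ok.
/t/→/b/: 1→1 (plateau) — violation.
/b/→/t/: 1→1 (plateau) — violation.

2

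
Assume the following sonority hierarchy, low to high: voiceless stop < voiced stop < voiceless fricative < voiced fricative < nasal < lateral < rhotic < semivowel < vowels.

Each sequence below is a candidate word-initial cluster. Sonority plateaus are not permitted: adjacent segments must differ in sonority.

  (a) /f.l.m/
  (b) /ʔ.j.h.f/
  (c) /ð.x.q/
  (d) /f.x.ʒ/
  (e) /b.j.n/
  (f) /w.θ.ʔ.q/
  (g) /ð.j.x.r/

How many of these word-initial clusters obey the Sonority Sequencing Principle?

0

(a) 3-6-5 → violates
(b) 1-8-3-3 → violates
(c) 4-3-1 → violates
(d) 3-3-4 → violates
(e) 2-8-5 → violates
(f) 8-3-1-1 → violates
(g) 4-8-3-7 → violates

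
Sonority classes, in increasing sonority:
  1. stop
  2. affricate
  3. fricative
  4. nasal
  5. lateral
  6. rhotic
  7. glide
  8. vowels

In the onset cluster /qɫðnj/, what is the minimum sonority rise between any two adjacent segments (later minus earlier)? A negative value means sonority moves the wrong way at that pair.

/q/: stop = 1.
/ɫ/: lateral = 5.
/ð/: fricative = 3.
/n/: nasal = 4.
/j/: glide = 7.
/q/→/ɫ/: change +4.
/ɫ/→/ð/: change -2.
/ð/→/n/: change +1.
/n/→/j/: change +3.
Minimum = -2.

-2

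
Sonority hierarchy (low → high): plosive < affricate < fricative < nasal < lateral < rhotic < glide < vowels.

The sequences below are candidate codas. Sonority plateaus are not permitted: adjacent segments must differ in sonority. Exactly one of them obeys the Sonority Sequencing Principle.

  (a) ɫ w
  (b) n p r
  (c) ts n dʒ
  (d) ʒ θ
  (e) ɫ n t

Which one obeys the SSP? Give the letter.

e

(a) ɫ w: profile 5-7 — violates.
(b) n p r: profile 4-1-6 — violates.
(c) ts n dʒ: profile 2-4-2 — violates.
(d) ʒ θ: profile 3-3 — violates.
(e) ɫ n t: profile 5-4-1 — obeys.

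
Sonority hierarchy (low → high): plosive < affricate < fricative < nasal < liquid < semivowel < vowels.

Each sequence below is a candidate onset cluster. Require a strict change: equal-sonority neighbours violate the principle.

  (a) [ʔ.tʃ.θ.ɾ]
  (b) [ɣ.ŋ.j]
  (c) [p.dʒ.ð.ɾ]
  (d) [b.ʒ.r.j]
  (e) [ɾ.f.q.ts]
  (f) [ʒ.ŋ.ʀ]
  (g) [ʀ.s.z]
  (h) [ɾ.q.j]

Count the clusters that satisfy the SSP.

5

(a) sonority 1-2-3-5: well-formed.
(b) sonority 3-4-6: well-formed.
(c) sonority 1-2-3-5: well-formed.
(d) sonority 1-3-5-6: well-formed.
(e) sonority 5-3-1-2: ill-formed.
(f) sonority 3-4-5: well-formed.
(g) sonority 5-3-3: ill-formed.
(h) sonority 5-1-6: ill-formed.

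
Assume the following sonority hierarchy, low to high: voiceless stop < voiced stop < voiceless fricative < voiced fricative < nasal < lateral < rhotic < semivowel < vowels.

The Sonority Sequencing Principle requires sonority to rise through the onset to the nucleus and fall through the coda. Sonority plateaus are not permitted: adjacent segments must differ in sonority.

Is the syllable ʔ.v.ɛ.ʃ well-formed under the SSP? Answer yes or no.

yes

Onset: /ʔ/ is a voiceless stop (sonority 1), /v/ is a voiced fricative (sonority 4); then the nucleus /ɛ/ (sonority 9).
Onset profile 1-4-9 — rises to the nucleus.
Coda: /ʃ/ is a voiceless fricative (sonority 3).
Coda profile 9-3 — falls from the nucleus.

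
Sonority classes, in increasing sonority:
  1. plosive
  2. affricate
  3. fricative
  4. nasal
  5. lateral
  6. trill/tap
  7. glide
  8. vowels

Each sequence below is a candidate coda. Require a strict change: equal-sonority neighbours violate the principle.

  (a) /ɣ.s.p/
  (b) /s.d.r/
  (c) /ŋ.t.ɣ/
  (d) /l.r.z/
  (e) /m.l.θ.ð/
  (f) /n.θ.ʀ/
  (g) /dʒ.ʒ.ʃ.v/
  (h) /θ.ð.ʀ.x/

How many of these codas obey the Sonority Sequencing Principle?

0

(a) sonority 3-3-1: ill-formed.
(b) sonority 3-1-6: ill-formed.
(c) sonority 4-1-3: ill-formed.
(d) sonority 5-6-3: ill-formed.
(e) sonority 4-5-3-3: ill-formed.
(f) sonority 4-3-6: ill-formed.
(g) sonority 2-3-3-3: ill-formed.
(h) sonority 3-3-6-3: ill-formed.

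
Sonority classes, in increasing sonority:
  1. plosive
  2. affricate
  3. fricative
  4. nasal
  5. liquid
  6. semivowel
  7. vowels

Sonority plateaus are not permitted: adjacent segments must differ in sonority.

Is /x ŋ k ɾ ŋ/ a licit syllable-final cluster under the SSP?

no

/x/ is a fricative (sonority 3).
/ŋ/ is a nasal (sonority 4).
/k/ is a plosive (sonority 1).
/ɾ/ is a liquid (sonority 5).
/ŋ/ is a nasal (sonority 4).
The profile is 3-4-1-5-4. Between /x/ (3) and /ŋ/ (4) sonority does not fall, so the cluster violates the SSP.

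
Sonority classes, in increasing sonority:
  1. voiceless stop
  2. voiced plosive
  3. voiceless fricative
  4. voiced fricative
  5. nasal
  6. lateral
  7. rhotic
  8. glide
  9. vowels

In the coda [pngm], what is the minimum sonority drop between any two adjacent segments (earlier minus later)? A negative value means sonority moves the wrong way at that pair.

/p/ — voiceless stop, sonority 1.
/n/ — nasal, sonority 5.
/g/ — voiced plosive, sonority 2.
/m/ — nasal, sonority 5.
/p/→/n/: change -4.
/n/→/g/: change +3.
/g/→/m/: change -3.
Minimum = -4.

-4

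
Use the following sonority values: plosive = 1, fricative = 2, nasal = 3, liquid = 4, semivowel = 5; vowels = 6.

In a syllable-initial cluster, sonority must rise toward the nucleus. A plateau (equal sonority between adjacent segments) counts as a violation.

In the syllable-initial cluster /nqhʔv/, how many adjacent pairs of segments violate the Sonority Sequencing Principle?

/n/: nasal = 3.
/q/: plosive = 1.
/h/: fricative = 2.
/ʔ/: plosive = 1.
/v/: fricative = 2.
/n/→/q/: 3→1 (does not rise) — violation.
/q/→/h/: 1→2 (rises) — ok.
/h/→/ʔ/: 2→1 (does not rise) — violation.
/ʔ/→/v/: 1→2 (rises) — ok.

2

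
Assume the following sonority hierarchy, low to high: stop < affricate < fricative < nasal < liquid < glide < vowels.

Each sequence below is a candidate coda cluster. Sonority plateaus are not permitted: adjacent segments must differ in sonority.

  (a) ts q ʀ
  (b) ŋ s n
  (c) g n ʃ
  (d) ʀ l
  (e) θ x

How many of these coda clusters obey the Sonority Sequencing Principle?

0

(a) sonority 2-1-5: ill-formed.
(b) sonority 4-3-4: ill-formed.
(c) sonority 1-4-3: ill-formed.
(d) sonority 5-5: ill-formed.
(e) sonority 3-3: ill-formed.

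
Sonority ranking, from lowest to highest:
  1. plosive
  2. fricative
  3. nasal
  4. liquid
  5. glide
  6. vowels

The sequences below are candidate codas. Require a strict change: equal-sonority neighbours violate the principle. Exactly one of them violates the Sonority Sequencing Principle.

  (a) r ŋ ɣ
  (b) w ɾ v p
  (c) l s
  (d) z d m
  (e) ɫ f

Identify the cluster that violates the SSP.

(a) r ŋ ɣ: profile 4-3-2 — obeys.
(b) w ɾ v p: profile 5-4-2-1 — obeys.
(c) l s: profile 4-2 — obeys.
(d) z d m: profile 2-1-3 — violates.
(e) ɫ f: profile 4-2 — obeys.

d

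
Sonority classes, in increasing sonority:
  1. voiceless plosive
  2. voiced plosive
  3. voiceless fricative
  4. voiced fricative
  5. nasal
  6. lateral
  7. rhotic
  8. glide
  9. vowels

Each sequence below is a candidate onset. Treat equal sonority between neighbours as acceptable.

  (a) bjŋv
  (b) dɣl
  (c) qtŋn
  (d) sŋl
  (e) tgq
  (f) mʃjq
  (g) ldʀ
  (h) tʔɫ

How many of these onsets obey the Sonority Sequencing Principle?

4

(a) bjŋv: profile 2-8-5-4 — violates.
(b) dɣl: profile 2-4-6 — obeys.
(c) qtŋn: profile 1-1-5-5 — obeys.
(d) sŋl: profile 3-5-6 — obeys.
(e) tgq: profile 1-2-1 — violates.
(f) mʃjq: profile 5-3-8-1 — violates.
(g) ldʀ: profile 6-2-7 — violates.
(h) tʔɫ: profile 1-1-6 — obeys.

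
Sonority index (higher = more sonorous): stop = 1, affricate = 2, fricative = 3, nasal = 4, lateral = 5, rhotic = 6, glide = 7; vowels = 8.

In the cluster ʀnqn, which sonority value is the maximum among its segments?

/ʀ/: rhotic = 6.
/n/: nasal = 4.
/q/: stop = 1.
/n/: nasal = 4.
The maximum is 6.

6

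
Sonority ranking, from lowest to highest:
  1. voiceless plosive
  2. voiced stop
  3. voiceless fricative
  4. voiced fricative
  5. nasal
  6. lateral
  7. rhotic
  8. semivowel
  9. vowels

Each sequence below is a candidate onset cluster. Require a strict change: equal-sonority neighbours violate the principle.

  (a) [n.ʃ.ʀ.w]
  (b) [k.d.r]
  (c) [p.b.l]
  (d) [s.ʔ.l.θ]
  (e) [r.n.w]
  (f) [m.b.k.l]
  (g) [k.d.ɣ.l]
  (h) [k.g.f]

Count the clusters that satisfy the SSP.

4

(a) 5-3-7-8 → violates
(b) 1-2-7 → obeys
(c) 1-2-6 → obeys
(d) 3-1-6-3 → violates
(e) 7-5-8 → violates
(f) 5-2-1-6 → violates
(g) 1-2-4-6 → obeys
(h) 1-2-3 → obeys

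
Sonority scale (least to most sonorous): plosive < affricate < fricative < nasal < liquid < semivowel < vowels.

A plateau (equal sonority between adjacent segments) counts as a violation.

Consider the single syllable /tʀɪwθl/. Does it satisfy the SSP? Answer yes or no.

no

Onset: /t/ is a plosive (sonority 1), /ʀ/ is a liquid (sonority 5); then the nucleus /ɪ/ (sonority 7).
Onset profile 1-5-7 — rises to the nucleus.
Coda: /w/ is a semivowel (sonority 6), /θ/ is a fricative (sonority 3), /l/ is a liquid (sonority 5).
Coda profile 7-6-3-5 — does not strictly fall throughout.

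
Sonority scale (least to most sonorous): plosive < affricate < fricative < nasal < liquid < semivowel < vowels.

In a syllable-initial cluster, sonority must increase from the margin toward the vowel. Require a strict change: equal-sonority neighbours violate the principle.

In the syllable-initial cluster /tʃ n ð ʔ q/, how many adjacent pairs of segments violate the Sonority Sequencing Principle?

3

/tʃ/ — affricate, sonority 2.
/n/ — nasal, sonority 4.
/ð/ — fricative, sonority 3.
/ʔ/ — plosive, sonority 1.
/q/ — plosive, sonority 1.
/tʃ/→/n/: 2→4 (rises) — ok.
/n/→/ð/: 4→3 (does not rise) — violation.
/ð/→/ʔ/: 3→1 (does not rise) — violation.
/ʔ/→/q/: 1→1 (plateau) — violation.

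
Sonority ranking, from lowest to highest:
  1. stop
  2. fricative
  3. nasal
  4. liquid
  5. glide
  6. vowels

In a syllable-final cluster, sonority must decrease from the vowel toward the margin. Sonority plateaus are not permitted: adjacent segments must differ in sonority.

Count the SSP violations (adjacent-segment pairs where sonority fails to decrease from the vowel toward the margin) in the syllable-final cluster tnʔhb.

2

/t/ is a stop (sonority 1).
/n/ is a nasal (sonority 3).
/ʔ/ is a stop (sonority 1).
/h/ is a fricative (sonority 2).
/b/ is a stop (sonority 1).
/t/→/n/: 1→3 (does not fall) — violation.
/n/→/ʔ/: 3→1 (falls) — ok.
/ʔ/→/h/: 1→2 (does not fall) — violation.
/h/→/b/: 2→1 (falls) — ok.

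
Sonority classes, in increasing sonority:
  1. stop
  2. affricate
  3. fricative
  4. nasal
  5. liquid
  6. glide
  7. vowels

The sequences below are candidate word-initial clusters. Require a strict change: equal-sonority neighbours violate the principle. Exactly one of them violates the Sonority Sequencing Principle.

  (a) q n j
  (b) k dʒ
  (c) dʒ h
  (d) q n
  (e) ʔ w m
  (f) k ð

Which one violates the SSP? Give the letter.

e

(a) sonority 1-4-6: well-formed.
(b) sonority 1-2: well-formed.
(c) sonority 2-3: well-formed.
(d) sonority 1-4: well-formed.
(e) sonority 1-6-4: ill-formed.
(f) sonority 1-3: well-formed.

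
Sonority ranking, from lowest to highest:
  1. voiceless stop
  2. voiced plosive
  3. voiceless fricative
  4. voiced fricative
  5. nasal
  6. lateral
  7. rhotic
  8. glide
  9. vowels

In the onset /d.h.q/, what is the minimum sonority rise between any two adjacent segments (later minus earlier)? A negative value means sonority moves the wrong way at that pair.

/d/: voiced plosive = 2.
/h/: voiceless fricative = 3.
/q/: voiceless stop = 1.
/d/→/h/: change +1.
/h/→/q/: change -2.
Minimum = -2.

-2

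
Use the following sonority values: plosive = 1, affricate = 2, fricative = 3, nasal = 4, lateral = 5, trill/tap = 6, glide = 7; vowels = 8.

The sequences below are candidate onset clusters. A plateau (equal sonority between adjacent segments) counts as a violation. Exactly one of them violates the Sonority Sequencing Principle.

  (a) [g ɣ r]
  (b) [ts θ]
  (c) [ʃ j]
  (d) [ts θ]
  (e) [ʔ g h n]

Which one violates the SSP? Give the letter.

(a) 1-3-6 → obeys
(b) 2-3 → obeys
(c) 3-7 → obeys
(d) 2-3 → obeys
(e) 1-1-3-4 → violates

e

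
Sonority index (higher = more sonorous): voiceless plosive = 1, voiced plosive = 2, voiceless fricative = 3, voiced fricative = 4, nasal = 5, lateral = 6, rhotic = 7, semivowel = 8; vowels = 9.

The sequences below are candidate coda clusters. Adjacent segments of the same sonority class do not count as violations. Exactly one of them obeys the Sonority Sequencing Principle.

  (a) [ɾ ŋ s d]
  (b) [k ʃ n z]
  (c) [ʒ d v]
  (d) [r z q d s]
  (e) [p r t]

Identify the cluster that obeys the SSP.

(a) 7-5-3-2 → obeys
(b) 1-3-5-4 → violates
(c) 4-2-4 → violates
(d) 7-4-1-2-3 → violates
(e) 1-7-1 → violates

a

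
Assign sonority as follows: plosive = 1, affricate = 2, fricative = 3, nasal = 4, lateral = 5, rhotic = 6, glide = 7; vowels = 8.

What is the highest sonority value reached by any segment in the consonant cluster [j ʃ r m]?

7

/j/ is a glide (sonority 7).
/ʃ/ is a fricative (sonority 3).
/r/ is a rhotic (sonority 6).
/m/ is a nasal (sonority 4).
The maximum is 7.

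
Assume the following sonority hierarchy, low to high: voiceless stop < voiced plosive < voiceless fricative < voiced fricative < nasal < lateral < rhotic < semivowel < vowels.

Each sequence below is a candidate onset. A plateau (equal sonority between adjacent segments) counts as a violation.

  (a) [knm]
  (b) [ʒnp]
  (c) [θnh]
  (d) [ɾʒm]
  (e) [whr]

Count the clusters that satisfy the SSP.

0

(a) [knm]: profile 1-5-5 — violates.
(b) [ʒnp]: profile 4-5-1 — violates.
(c) [θnh]: profile 3-5-3 — violates.
(d) [ɾʒm]: profile 7-4-5 — violates.
(e) [whr]: profile 8-3-7 — violates.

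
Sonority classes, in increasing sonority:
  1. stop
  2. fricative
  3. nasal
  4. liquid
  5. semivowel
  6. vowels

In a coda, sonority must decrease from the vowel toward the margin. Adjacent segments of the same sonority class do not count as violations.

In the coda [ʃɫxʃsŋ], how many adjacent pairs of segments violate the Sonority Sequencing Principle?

2

/ʃ/: fricative = 2.
/ɫ/: liquid = 4.
/x/: fricative = 2.
/ʃ/: fricative = 2.
/s/: fricative = 2.
/ŋ/: nasal = 3.
/ʃ/→/ɫ/: 2→4 (does not fall) — violation.
/ɫ/→/x/: 4→2 (falls) — ok.
/x/→/ʃ/: 2→2 (plateau, allowed) — ok.
/ʃ/→/s/: 2→2 (plateau, allowed) — ok.
/s/→/ŋ/: 2→3 (does not fall) — violation.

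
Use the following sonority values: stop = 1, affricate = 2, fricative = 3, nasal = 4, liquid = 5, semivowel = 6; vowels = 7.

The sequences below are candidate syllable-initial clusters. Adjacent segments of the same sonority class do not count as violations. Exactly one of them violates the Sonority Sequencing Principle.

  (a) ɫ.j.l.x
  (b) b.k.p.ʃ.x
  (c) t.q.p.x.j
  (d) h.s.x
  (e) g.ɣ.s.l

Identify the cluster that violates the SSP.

(a) 5-6-5-3 → violates
(b) 1-1-1-3-3 → obeys
(c) 1-1-1-3-6 → obeys
(d) 3-3-3 → obeys
(e) 1-3-3-5 → obeys

a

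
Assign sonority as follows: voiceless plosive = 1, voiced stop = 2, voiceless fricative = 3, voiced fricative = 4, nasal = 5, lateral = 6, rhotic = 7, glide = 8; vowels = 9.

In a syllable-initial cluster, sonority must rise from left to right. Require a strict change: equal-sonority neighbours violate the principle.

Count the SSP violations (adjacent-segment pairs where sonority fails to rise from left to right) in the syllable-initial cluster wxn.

1

/w/ is a glide (sonority 8).
/x/ is a voiceless fricative (sonority 3).
/n/ is a nasal (sonority 5).
/w/→/x/: 8→3 (does not rise) — violation.
/x/→/n/: 3→5 (rises) — ok.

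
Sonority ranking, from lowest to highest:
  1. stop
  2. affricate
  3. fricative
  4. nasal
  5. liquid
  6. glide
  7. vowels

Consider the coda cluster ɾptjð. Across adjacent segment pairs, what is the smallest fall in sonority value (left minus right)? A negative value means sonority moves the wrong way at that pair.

/ɾ/ — liquid, sonority 5.
/p/ — stop, sonority 1.
/t/ — stop, sonority 1.
/j/ — glide, sonority 6.
/ð/ — fricative, sonority 3.
/ɾ/→/p/: change +4.
/p/→/t/: change +0.
/t/→/j/: change -5.
/j/→/ð/: change +3.
Minimum = -5.

-5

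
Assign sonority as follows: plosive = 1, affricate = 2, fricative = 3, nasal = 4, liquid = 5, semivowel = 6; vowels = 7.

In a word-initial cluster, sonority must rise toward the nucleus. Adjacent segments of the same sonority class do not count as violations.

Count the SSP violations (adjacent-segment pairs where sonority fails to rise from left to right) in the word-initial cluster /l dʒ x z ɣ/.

/l/: liquid = 5.
/dʒ/: affricate = 2.
/x/: fricative = 3.
/z/: fricative = 3.
/ɣ/: fricative = 3.
/l/→/dʒ/: 5→2 (does not rise) — violation.
/dʒ/→/x/: 2→3 (rises) — ok.
/x/→/z/: 3→3 (plateau, allowed) — ok.
/z/→/ɣ/: 3→3 (plateau, allowed) — ok.

1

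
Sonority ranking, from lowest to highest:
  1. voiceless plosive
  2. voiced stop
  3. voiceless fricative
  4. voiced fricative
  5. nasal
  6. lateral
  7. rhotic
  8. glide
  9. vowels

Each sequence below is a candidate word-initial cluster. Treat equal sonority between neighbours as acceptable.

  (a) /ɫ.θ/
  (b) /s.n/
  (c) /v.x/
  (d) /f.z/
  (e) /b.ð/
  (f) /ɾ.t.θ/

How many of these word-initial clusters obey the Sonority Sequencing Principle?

(a) 6-3 → violates
(b) 3-5 → obeys
(c) 4-3 → violates
(d) 3-4 → obeys
(e) 2-4 → obeys
(f) 7-1-3 → violates

3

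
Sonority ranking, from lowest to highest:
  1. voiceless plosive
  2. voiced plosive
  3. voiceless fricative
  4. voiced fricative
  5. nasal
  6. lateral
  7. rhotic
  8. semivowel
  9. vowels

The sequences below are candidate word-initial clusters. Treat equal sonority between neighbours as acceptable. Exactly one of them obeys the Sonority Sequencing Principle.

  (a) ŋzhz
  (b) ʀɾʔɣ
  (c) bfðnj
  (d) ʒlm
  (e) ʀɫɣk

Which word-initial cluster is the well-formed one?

(a) ŋzhz: profile 5-4-3-4 — violates.
(b) ʀɾʔɣ: profile 7-7-1-4 — violates.
(c) bfðnj: profile 2-3-4-5-8 — obeys.
(d) ʒlm: profile 4-6-5 — violates.
(e) ʀɫɣk: profile 7-6-4-1 — violates.

c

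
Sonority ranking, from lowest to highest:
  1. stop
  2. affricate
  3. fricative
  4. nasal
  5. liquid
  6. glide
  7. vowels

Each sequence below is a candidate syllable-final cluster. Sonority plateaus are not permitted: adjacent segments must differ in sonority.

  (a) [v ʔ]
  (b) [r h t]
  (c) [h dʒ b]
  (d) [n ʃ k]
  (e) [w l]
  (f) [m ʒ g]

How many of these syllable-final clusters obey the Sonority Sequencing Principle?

(a) 3-1 → obeys
(b) 5-3-1 → obeys
(c) 3-2-1 → obeys
(d) 4-3-1 → obeys
(e) 6-5 → obeys
(f) 4-3-1 → obeys

6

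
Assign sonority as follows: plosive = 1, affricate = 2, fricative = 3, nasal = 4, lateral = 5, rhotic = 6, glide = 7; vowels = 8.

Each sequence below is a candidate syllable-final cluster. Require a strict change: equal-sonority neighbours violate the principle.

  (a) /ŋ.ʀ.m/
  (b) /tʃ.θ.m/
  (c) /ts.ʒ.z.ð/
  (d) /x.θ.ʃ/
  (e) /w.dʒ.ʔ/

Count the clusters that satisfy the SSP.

1

(a) sonority 4-6-4: ill-formed.
(b) sonority 2-3-4: ill-formed.
(c) sonority 2-3-3-3: ill-formed.
(d) sonority 3-3-3: ill-formed.
(e) sonority 7-2-1: well-formed.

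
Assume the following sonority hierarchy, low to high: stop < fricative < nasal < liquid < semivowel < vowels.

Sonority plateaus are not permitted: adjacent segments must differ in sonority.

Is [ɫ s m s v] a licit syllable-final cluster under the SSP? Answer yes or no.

/ɫ/ — liquid, sonority 4.
/s/ — fricative, sonority 2.
/m/ — nasal, sonority 3.
/s/ — fricative, sonority 2.
/v/ — fricative, sonority 2.
The profile is 4-2-3-2-2. Between /s/ (2) and /m/ (3) sonority does not fall, so the cluster violates the SSP.

no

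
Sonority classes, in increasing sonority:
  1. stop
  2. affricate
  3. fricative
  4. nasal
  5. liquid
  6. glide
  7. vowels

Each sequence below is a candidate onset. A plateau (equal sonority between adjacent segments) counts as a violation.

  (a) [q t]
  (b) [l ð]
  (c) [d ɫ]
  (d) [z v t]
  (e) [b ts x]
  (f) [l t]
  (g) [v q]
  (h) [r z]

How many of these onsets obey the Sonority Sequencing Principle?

(a) 1-1 → violates
(b) 5-3 → violates
(c) 1-5 → obeys
(d) 3-3-1 → violates
(e) 1-2-3 → obeys
(f) 5-1 → violates
(g) 3-1 → violates
(h) 5-3 → violates

2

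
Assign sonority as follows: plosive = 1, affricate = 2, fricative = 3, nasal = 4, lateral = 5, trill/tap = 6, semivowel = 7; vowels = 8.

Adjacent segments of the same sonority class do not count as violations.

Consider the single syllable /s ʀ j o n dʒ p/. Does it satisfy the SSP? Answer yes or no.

yes

Onset: /s/ is a fricative (sonority 3), /ʀ/ is a trill/tap (sonority 6), /j/ is a semivowel (sonority 7); then the nucleus /o/ (sonority 8).
Onset profile 3-6-7-8 — rises to the nucleus.
Coda: /n/ is a nasal (sonority 4), /dʒ/ is an affricate (sonority 2), /p/ is a plosive (sonority 1).
Coda profile 8-4-2-1 — falls from the nucleus.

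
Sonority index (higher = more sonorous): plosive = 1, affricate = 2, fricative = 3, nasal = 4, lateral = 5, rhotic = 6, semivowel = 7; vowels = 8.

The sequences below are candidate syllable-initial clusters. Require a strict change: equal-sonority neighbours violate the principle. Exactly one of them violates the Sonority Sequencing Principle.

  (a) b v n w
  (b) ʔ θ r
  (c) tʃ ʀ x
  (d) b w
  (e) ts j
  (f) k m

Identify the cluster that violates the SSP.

(a) 1-3-4-7 → obeys
(b) 1-3-6 → obeys
(c) 2-6-3 → violates
(d) 1-7 → obeys
(e) 2-7 → obeys
(f) 1-4 → obeys

c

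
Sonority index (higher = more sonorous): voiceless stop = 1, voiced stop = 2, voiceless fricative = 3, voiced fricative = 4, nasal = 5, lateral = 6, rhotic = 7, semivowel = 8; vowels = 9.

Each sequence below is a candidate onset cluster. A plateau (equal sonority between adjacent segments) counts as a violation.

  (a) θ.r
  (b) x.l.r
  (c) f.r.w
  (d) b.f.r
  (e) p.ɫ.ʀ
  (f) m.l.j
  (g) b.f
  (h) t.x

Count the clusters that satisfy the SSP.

(a) θ.r: profile 3-7 — obeys.
(b) x.l.r: profile 3-6-7 — obeys.
(c) f.r.w: profile 3-7-8 — obeys.
(d) b.f.r: profile 2-3-7 — obeys.
(e) p.ɫ.ʀ: profile 1-6-7 — obeys.
(f) m.l.j: profile 5-6-8 — obeys.
(g) b.f: profile 2-3 — obeys.
(h) t.x: profile 1-3 — obeys.

8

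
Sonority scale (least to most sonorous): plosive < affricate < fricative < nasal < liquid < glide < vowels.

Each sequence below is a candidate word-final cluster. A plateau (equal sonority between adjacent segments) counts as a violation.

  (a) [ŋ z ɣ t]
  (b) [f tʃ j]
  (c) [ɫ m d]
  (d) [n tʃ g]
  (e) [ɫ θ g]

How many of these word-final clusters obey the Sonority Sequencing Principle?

(a) [ŋ z ɣ t]: profile 4-3-3-1 — violates.
(b) [f tʃ j]: profile 3-2-6 — violates.
(c) [ɫ m d]: profile 5-4-1 — obeys.
(d) [n tʃ g]: profile 4-2-1 — obeys.
(e) [ɫ θ g]: profile 5-3-1 — obeys.

3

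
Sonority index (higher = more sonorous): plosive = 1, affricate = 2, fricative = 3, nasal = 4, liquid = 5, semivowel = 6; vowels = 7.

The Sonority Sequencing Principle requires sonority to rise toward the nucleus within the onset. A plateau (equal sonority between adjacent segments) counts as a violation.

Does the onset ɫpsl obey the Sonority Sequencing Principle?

no

/ɫ/ is a liquid (sonority 5).
/p/ is a plosive (sonority 1).
/s/ is a fricative (sonority 3).
/l/ is a liquid (sonority 5).
The profile is 5-1-3-5. Between /ɫ/ (5) and /p/ (1) sonority does not rise, so the cluster violates the SSP.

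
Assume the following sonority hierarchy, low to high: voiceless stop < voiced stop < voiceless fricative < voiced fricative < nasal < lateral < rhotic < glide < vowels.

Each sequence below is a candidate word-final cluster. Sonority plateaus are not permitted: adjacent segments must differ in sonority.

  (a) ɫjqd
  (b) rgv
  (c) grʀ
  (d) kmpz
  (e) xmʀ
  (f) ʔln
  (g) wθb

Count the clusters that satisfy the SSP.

1

(a) sonority 6-8-1-2: ill-formed.
(b) sonority 7-2-4: ill-formed.
(c) sonority 2-7-7: ill-formed.
(d) sonority 1-5-1-4: ill-formed.
(e) sonority 3-5-7: ill-formed.
(f) sonority 1-6-5: ill-formed.
(g) sonority 8-3-2: well-formed.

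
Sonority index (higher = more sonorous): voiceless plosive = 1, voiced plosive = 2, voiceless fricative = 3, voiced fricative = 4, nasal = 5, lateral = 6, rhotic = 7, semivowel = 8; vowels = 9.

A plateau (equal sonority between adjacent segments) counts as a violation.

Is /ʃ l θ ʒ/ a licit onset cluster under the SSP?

no

/ʃ/ is a voiceless fricative (sonority 3).
/l/ is a lateral (sonority 6).
/θ/ is a voiceless fricative (sonority 3).
/ʒ/ is a voiced fricative (sonority 4).
The profile is 3-6-3-4. Between /l/ (6) and /θ/ (3) sonority does not rise, so the cluster violates the SSP.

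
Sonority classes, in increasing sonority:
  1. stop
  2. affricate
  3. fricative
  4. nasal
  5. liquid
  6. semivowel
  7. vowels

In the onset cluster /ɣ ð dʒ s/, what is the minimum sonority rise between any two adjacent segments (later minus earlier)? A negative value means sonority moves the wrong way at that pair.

/ɣ/ — fricative, sonority 3.
/ð/ — fricative, sonority 3.
/dʒ/ — affricate, sonority 2.
/s/ — fricative, sonority 3.
/ɣ/→/ð/: change +0.
/ð/→/dʒ/: change -1.
/dʒ/→/s/: change +1.
Minimum = -1.

-1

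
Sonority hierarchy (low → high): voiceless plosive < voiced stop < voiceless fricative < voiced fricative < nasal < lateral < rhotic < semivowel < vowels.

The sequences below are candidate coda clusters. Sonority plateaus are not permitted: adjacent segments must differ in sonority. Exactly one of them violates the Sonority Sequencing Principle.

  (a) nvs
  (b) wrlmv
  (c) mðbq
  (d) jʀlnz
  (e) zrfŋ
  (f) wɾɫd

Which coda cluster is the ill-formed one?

e

(a) 5-4-3 → obeys
(b) 8-7-6-5-4 → obeys
(c) 5-4-2-1 → obeys
(d) 8-7-6-5-4 → obeys
(e) 4-7-3-5 → violates
(f) 8-7-6-2 → obeys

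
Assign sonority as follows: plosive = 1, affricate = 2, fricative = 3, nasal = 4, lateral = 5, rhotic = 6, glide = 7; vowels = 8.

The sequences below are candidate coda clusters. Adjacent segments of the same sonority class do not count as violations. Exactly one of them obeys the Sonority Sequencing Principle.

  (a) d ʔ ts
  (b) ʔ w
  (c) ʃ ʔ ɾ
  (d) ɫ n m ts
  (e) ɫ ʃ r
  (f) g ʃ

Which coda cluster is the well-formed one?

d

(a) 1-1-2 → violates
(b) 1-7 → violates
(c) 3-1-6 → violates
(d) 5-4-4-2 → obeys
(e) 5-3-6 → violates
(f) 1-3 → violates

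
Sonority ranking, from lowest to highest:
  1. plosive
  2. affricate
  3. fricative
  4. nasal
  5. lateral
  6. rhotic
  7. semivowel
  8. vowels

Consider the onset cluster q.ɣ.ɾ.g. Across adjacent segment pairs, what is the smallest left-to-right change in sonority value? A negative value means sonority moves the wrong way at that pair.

-5

/q/: plosive = 1.
/ɣ/: fricative = 3.
/ɾ/: rhotic = 6.
/g/: plosive = 1.
/q/→/ɣ/: change +2.
/ɣ/→/ɾ/: change +3.
/ɾ/→/g/: change -5.
Minimum = -5.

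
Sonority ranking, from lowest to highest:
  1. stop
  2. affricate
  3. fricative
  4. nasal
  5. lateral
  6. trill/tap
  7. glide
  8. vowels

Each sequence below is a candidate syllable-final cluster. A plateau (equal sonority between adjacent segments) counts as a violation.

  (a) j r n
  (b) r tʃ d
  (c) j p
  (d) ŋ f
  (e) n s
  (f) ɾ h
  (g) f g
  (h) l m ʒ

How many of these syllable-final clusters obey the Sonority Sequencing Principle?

(a) j r n: profile 7-6-4 — obeys.
(b) r tʃ d: profile 6-2-1 — obeys.
(c) j p: profile 7-1 — obeys.
(d) ŋ f: profile 4-3 — obeys.
(e) n s: profile 4-3 — obeys.
(f) ɾ h: profile 6-3 — obeys.
(g) f g: profile 3-1 — obeys.
(h) l m ʒ: profile 5-4-3 — obeys.

8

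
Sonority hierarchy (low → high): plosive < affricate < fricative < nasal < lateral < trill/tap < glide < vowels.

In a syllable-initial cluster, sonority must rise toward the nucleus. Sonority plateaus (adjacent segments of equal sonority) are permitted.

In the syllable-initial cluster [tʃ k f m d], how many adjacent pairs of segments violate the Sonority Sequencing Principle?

2

/tʃ/ — affricate, sonority 2.
/k/ — plosive, sonority 1.
/f/ — fricative, sonority 3.
/m/ — nasal, sonority 4.
/d/ — plosive, sonority 1.
/tʃ/→/k/: 2→1 (does not rise) — violation.
/k/→/f/: 1→3 (rises) — ok.
/f/→/m/: 3→4 (rises) — ok.
/m/→/d/: 4→1 (does not rise) — violation.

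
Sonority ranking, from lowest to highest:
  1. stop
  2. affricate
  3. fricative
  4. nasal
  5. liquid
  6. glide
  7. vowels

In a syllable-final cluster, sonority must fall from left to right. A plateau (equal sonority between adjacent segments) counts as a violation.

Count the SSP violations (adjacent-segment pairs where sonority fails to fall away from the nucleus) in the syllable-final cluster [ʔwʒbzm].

3

/ʔ/ — stop, sonority 1.
/w/ — glide, sonority 6.
/ʒ/ — fricative, sonority 3.
/b/ — stop, sonority 1.
/z/ — fricative, sonority 3.
/m/ — nasal, sonority 4.
/ʔ/→/w/: 1→6 (does not fall) — violation.
/w/→/ʒ/: 6→3 (falls) — ok.
/ʒ/→/b/: 3→1 (falls) — ok.
/b/→/z/: 1→3 (does not fall) — violation.
/z/→/m/: 3→4 (does not fall) — violation.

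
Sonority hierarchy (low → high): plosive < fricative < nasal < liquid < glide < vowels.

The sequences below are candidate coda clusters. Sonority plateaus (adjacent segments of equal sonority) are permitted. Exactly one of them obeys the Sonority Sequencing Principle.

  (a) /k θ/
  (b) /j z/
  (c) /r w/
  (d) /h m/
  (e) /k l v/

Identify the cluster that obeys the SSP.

(a) sonority 1-2: ill-formed.
(b) sonority 5-2: well-formed.
(c) sonority 4-5: ill-formed.
(d) sonority 2-3: ill-formed.
(e) sonority 1-4-2: ill-formed.

b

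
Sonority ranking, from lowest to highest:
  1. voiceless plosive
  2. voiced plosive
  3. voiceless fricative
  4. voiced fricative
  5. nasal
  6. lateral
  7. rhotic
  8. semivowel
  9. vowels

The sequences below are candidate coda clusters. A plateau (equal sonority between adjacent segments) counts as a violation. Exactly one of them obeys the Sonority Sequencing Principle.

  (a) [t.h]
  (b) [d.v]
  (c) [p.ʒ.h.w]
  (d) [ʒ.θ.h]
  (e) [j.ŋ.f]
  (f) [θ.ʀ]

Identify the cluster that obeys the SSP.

(a) [t.h]: profile 1-3 — violates.
(b) [d.v]: profile 2-4 — violates.
(c) [p.ʒ.h.w]: profile 1-4-3-8 — violates.
(d) [ʒ.θ.h]: profile 4-3-3 — violates.
(e) [j.ŋ.f]: profile 8-5-3 — obeys.
(f) [θ.ʀ]: profile 3-7 — violates.

e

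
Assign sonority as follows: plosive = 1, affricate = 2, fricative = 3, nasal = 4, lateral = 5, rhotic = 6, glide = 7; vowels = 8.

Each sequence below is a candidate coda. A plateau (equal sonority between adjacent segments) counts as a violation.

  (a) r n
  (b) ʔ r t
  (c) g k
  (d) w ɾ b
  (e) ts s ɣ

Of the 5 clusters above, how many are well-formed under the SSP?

2

(a) sonority 6-4: well-formed.
(b) sonority 1-6-1: ill-formed.
(c) sonority 1-1: ill-formed.
(d) sonority 7-6-1: well-formed.
(e) sonority 2-3-3: ill-formed.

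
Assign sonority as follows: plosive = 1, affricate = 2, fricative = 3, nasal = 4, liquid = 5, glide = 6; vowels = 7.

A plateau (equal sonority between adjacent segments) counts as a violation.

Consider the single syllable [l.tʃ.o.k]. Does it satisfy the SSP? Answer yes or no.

Onset: /l/ is a liquid (sonority 5), /tʃ/ is an affricate (sonority 2); then the nucleus /o/ (sonority 7).
Onset profile 5-2-7 — does not strictly rise throughout.
Coda: /k/ is a plosive (sonority 1).
Coda profile 7-1 — falls from the nucleus.

no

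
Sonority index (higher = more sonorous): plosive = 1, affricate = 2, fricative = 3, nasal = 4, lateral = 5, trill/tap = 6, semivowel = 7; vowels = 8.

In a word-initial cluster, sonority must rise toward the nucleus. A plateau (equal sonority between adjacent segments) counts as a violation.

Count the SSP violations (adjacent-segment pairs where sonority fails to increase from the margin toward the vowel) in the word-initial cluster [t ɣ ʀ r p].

/t/ is a plosive (sonority 1).
/ɣ/ is a fricative (sonority 3).
/ʀ/ is a trill/tap (sonority 6).
/r/ is a trill/tap (sonority 6).
/p/ is a plosive (sonority 1).
/t/→/ɣ/: 1→3 (rises) — ok.
/ɣ/→/ʀ/: 3→6 (rises) — ok.
/ʀ/→/r/: 6→6 (plateau) — violation.
/r/→/p/: 6→1 (does not rise) — violation.

2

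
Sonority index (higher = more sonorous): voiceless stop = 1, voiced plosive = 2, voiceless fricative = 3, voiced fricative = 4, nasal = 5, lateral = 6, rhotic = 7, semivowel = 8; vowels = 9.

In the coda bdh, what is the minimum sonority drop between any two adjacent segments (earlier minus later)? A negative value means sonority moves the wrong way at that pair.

/b/ is a voiced plosive (sonority 2).
/d/ is a voiced plosive (sonority 2).
/h/ is a voiceless fricative (sonority 3).
/b/→/d/: change +0.
/d/→/h/: change -1.
Minimum = -1.

-1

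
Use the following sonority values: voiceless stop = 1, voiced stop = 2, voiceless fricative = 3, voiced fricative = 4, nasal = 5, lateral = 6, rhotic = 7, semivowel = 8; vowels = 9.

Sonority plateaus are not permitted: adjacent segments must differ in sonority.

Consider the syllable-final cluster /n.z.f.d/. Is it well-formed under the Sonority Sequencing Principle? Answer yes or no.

/n/ — nasal, sonority 5.
/z/ — voiced fricative, sonority 4.
/f/ — voiceless fricative, sonority 3.
/d/ — voiced stop, sonority 2.
The profile 5-4-3-2 strictly falls, so the syllable-final cluster satisfies the SSP.

yes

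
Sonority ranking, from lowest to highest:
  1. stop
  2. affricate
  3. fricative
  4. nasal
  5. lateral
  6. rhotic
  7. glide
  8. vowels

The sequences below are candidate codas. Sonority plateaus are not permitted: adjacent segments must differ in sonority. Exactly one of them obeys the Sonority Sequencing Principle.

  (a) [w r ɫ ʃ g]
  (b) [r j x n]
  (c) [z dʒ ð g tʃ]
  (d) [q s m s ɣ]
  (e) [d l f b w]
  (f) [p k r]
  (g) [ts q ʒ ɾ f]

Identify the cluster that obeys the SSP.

(a) [w r ɫ ʃ g]: profile 7-6-5-3-1 — obeys.
(b) [r j x n]: profile 6-7-3-4 — violates.
(c) [z dʒ ð g tʃ]: profile 3-2-3-1-2 — violates.
(d) [q s m s ɣ]: profile 1-3-4-3-3 — violates.
(e) [d l f b w]: profile 1-5-3-1-7 — violates.
(f) [p k r]: profile 1-1-6 — violates.
(g) [ts q ʒ ɾ f]: profile 2-1-3-6-3 — violates.

a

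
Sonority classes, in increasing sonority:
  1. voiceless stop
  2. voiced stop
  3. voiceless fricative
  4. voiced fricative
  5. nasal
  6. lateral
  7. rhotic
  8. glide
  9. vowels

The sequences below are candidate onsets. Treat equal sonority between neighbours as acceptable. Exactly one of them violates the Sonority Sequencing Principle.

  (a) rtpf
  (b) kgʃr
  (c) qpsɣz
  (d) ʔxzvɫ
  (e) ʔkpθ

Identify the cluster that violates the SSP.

(a) rtpf: profile 7-1-1-3 — violates.
(b) kgʃr: profile 1-2-3-7 — obeys.
(c) qpsɣz: profile 1-1-3-4-4 — obeys.
(d) ʔxzvɫ: profile 1-3-4-4-6 — obeys.
(e) ʔkpθ: profile 1-1-1-3 — obeys.

a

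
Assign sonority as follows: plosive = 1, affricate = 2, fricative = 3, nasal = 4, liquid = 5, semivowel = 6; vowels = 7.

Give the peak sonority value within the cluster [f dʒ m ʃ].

4

/f/ — fricative, sonority 3.
/dʒ/ — affricate, sonority 2.
/m/ — nasal, sonority 4.
/ʃ/ — fricative, sonority 3.
The maximum is 4.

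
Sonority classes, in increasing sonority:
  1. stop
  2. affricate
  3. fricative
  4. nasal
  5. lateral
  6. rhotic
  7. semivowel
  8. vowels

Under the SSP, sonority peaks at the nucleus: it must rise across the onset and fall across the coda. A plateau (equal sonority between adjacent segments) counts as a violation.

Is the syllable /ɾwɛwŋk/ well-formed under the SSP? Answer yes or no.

yes

Onset: /ɾ/ is a rhotic (sonority 6), /w/ is a semivowel (sonority 7); then the nucleus /ɛ/ (sonority 8).
Onset profile 6-7-8 — rises to the nucleus.
Coda: /w/ is a semivowel (sonority 7), /ŋ/ is a nasal (sonority 4), /k/ is a stop (sonority 1).
Coda profile 8-7-4-1 — falls from the nucleus.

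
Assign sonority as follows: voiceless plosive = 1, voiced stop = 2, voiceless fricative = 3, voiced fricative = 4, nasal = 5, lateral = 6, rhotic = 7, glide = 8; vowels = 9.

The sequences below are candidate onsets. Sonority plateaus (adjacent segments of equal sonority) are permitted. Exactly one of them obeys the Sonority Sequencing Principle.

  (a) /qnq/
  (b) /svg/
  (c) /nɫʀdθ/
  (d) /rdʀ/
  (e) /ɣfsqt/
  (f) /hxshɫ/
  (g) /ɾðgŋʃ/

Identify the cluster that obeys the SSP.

(a) sonority 1-5-1: ill-formed.
(b) sonority 3-4-2: ill-formed.
(c) sonority 5-6-7-2-3: ill-formed.
(d) sonority 7-2-7: ill-formed.
(e) sonority 4-3-3-1-1: ill-formed.
(f) sonority 3-3-3-3-6: well-formed.
(g) sonority 7-4-2-5-3: ill-formed.

f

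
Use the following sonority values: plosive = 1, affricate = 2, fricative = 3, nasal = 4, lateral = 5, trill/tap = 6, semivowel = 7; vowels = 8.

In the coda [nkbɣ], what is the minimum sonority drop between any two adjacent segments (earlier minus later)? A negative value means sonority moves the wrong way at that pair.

-2

/n/: nasal = 4.
/k/: plosive = 1.
/b/: plosive = 1.
/ɣ/: fricative = 3.
/n/→/k/: change +3.
/k/→/b/: change +0.
/b/→/ɣ/: change -2.
Minimum = -2.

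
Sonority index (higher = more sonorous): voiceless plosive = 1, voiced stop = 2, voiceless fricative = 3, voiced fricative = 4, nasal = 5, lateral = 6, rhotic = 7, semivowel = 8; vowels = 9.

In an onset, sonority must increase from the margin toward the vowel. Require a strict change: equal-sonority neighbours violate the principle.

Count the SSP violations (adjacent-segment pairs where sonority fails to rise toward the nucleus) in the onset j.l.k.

/j/ is a semivowel (sonority 8).
/l/ is a lateral (sonority 6).
/k/ is a voiceless plosive (sonority 1).
/j/→/l/: 8→6 (does not rise) — violation.
/l/→/k/: 6→1 (does not rise) — violation.

2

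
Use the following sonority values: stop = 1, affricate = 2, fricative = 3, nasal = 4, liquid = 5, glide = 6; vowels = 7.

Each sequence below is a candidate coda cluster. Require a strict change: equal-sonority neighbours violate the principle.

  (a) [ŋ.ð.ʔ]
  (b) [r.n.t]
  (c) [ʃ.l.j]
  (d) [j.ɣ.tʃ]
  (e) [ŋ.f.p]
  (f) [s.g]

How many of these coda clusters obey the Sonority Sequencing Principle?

5

(a) [ŋ.ð.ʔ]: profile 4-3-1 — obeys.
(b) [r.n.t]: profile 5-4-1 — obeys.
(c) [ʃ.l.j]: profile 3-5-6 — violates.
(d) [j.ɣ.tʃ]: profile 6-3-2 — obeys.
(e) [ŋ.f.p]: profile 4-3-1 — obeys.
(f) [s.g]: profile 3-1 — obeys.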